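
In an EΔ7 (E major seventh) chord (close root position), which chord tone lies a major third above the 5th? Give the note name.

The chord tones of EΔ7 are E, G♯, B, D♯.
The 5th is B. A major third above B is D♯.
D♯ is the chord's 7th.

D#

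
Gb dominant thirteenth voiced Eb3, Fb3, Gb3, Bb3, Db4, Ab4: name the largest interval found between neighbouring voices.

perfect 5th

Adjacent intervals: Eb3→Fb3 = minor second; Fb3→Gb3 = major second; Gb3→Bb3 = major third; Bb3→Db4 = minor third; Db4→Ab4 = perfect fifth.
The largest is Db4 to Ab4, a perfect fifth (7 semitones).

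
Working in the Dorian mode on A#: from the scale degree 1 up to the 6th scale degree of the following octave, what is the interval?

M13

The scale runs A# B# C# D# E# F## G#.
So we need the interval from A# up to F##.
A# up to F## spans 13 letter names and 21 semitones — a major thirteenth.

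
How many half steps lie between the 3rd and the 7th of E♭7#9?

The chord tones of E♭7#9 are E♭, G, B♭, D♭, F♯.
G to D♭ is a diminished fifth: 6 semitones.

6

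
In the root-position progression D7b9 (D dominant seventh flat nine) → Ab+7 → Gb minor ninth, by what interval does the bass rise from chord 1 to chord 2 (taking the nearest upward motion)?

The roots are D and Ab.
D up to Ab is 6 semitones, a half step narrower than a perfect fifth, so the interval is diminished.

diminished fifth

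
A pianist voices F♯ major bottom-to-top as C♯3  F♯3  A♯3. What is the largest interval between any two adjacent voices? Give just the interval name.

perfect fourth

Adjacent intervals: C♯3→F♯3 = perfect fourth; F♯3→A♯3 = major third.
The largest is C♯3 to F♯3, a perfect fourth (5 semitones).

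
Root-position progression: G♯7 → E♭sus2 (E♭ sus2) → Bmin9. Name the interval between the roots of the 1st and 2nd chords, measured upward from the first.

The roots are G♯ and E♭.
From G♯ to E♭: 7 semitones over a sixth = diminished.

diminished sixth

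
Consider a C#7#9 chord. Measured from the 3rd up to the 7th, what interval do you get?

diminished fifth

C# dominant seventh sharp nine: C#-E#-G#-B-D##.
So we need the interval from E# up to B.
From E# to B: 6 semitones over a fifth = diminished.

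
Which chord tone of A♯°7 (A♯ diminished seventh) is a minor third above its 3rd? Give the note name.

E

A♯°7 (A♯ diminished seventh): A♯-C♯-E-G.
The 3rd is C♯. A minor third above C♯ is E.
E is the chord's 5th.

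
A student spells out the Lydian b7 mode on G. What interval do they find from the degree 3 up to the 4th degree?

G lydian dominant: G A B C♯ D E F.
The degree 3 is B and the 4th scale degree is C♯.
From B to C♯ is 2 semitones, exactly the major second.

major 2nd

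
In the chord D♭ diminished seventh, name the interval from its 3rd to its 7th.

Spelling the chord: D♭, F♭, A𝄫, C𝄫.
So we need the interval from F♭ up to C𝄫.
From F♭ to C𝄫: 6 semitones over a fifth = diminished.

diminished 5th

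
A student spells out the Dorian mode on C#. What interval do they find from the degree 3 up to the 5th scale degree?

major 3rd

The scale runs C# D# E F# G# A# B.
So we need the interval from E up to G#.
From E to G# is 4 semitones, exactly the major third.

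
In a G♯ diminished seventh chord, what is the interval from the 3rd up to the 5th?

G♯°7: G♯ B D F.
The 3rd is B and the 5th is D.
From B to D: 3 semitones over a third = minor.

minor third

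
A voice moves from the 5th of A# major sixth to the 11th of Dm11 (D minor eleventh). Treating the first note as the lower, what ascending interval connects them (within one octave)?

The 5th of A# major sixth is E#; the 11th of Dm11 (D minor eleventh) is G.
E# up to G is 2 semitones, a whole step narrower than a major third, so the interval is diminished.

d3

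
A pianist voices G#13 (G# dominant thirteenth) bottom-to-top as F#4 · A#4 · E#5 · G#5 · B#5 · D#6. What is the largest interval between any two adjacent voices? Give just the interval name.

Adjacent intervals: F#4→A#4 = major third; A#4→E#5 = perfect fifth; E#5→G#5 = minor third; G#5→B#5 = major third; B#5→D#6 = minor third.
The largest is A#4 to E#5, a perfect fifth (7 semitones).

P5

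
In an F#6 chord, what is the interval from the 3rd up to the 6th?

perfect fourth

Spelling the chord: F# A# C# D#.
The 3rd is A# and the 6th is D#.
From A# to D# is 5 semitones, exactly the perfect fourth.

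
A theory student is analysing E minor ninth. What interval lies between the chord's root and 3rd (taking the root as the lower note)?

The chord tones of Emin9 (E minor ninth) are E-G-B-D-F#.
The root is E and the 3rd is G.
From E to G: 3 semitones over a third = minor.

minor third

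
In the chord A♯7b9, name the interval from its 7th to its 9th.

The chord tones of A♯7b9 are A♯–C𝄪–E♯–G♯–B.
So we need the interval from G♯ up to B.
From G♯ to B: 3 semitones over a third = minor.

minor third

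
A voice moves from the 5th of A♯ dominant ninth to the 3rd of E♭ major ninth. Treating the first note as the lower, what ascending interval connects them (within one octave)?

The 5th of A♯ dominant ninth is E♯; the 3rd of E♭ major ninth is G.
E♯ up to G is 2 semitones, a whole step narrower than a major third, so the interval is diminished.

diminished 3rd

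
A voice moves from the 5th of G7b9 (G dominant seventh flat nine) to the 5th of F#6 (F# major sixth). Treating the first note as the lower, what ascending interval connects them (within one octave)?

The 5th of G7b9 (G dominant seventh flat nine) is D; the 5th of F#6 (F# major sixth) is C#.
From D to C# is 11 semitones, exactly the major seventh.

major seventh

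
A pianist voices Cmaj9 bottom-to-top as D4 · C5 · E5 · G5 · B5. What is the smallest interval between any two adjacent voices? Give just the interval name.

Adjacent intervals: D4→C5 = minor seventh; C5→E5 = major third; E5→G5 = minor third; G5→B5 = major third.
The smallest is E5 to G5, a minor third (3 semitones).

minor third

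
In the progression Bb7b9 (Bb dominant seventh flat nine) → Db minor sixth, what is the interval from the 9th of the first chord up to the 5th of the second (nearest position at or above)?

major 6th

Bb7b9 (Bb dominant seventh flat nine) has Cb as its 9th, and Db minor sixth has Ab as its 5th.
Counting 6 letters and 9 half steps from Cb gives a major sixth.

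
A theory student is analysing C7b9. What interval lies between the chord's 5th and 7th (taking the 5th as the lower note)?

m3

C7b9 (C dominant seventh flat nine): C, E, G, B♭, D♭.
The 5th is G and the 7th is B♭.
3 letter names make it a third; at 3 semitones (a half step narrower than major) the quality is minor.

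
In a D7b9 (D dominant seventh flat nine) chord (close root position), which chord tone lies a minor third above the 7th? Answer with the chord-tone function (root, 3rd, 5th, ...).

Spelling the chord: D–F#–A–C–Eb.
The 7th is C. A minor third above C is Eb.
Eb is the chord's 9th.

9th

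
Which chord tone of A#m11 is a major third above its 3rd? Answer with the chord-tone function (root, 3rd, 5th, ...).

5th

A# minor eleventh is spelled A# C# E# G# B# D#.
The 3rd is C#. A major third above C# is E#.
E# is the chord's 5th.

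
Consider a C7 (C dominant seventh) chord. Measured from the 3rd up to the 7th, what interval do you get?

C7 (C dominant seventh): C–E–G–Bb.
3rd = E; 7th = Bb.
5 letter names make it a fifth; at 6 semitones (a half step narrower than perfect) the quality is diminished.

diminished fifth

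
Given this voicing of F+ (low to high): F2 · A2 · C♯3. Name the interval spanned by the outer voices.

The outer voices are F2 and C♯3.
From F to C♯: 8 semitones over a fifth = augmented.

augmented fifth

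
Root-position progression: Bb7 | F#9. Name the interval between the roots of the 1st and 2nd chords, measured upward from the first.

augmented fifth

The roots are Bb and F#.
From Bb to F#: 8 semitones over a fifth = augmented.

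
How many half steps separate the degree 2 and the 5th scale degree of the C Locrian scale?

5

The scale is C Db Eb F Gb Ab Bb.
Db up to Gb is a perfect fourth — 5 semitones.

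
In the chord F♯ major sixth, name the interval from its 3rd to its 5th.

Spelling the chord: F♯-A♯-C♯-D♯.
So we need the interval from A♯ up to C♯.
A♯ up to C♯ is 3 semitones, a half step narrower than a major third, so the interval is minor.

minor third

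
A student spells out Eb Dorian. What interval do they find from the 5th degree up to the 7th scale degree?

Spelling Eb Dorian: Eb F Gb Ab Bb C Db.
5th degree = Bb; 7th scale degree = Db.
Bb up to Db is 3 semitones, a half step narrower than a major third, so the interval is minor.

minor third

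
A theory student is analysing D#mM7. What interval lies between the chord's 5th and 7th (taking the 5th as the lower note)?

Spelling the chord: D#–F#–A#–C##.
5th = A#; 7th = C##.
A# up to C## spans 3 letter names and 4 semitones — a major third.

M3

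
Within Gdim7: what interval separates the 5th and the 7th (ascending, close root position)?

The chord tones of Gdim7 are G, B♭, D♭, F♭.
5th = D♭; 7th = F♭.
From D♭ to F♭: 3 semitones over a third = minor.

minor third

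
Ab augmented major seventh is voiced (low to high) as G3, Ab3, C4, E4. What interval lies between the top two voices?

major third

Those voices are C4 and E4.
From C to E is 4 semitones, exactly the major third.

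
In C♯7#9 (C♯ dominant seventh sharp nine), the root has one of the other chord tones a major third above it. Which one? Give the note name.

E#

C♯7#9 (C♯ dominant seventh sharp nine): C♯ E♯ G♯ B D𝄪.
The root is C♯. A major third above C♯ is E♯.
E♯ is the chord's 3rd.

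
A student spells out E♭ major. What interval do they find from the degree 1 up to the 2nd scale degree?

Spelling E♭ major: E♭ F G A♭ B♭ C D.
So we need the interval from E♭ up to F.
Counting 2 letters and 2 half steps from E♭ gives a major second.

major second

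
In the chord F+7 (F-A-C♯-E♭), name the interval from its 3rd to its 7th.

diminished fifth

The 3rd is A and the 7th is E♭.
A up to E♭ is 6 semitones, a half step narrower than a perfect fifth, so the interval is diminished.
This 3–7 tritone is the characteristic tension at the heart of the dominant sound.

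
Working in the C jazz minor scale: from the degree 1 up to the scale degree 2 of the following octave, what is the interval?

M9

Spelling the C jazz minor scale: C D E♭ F G A B.
So we need the interval from C up to D.
C up to D spans 9 letter names and 14 semitones — a major ninth.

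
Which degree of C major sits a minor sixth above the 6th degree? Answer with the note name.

The scale is C D E F G A B.
The 6th degree is A; a minor sixth above that is F — scale degree 4.

F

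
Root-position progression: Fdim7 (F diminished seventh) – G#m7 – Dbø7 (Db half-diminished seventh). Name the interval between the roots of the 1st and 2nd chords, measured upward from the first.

A2

The roots are F and G#.
From F to G#: 3 semitones over a second = augmented.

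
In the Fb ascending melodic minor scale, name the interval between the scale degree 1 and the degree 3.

Spelling the Fb ascending melodic minor scale: Fb Gb Abb Bbb Cb Db Eb.
Scale degree 1 = Fb; degree 3 = Abb.
3 letter names make it a third; at 3 semitones (a half step narrower than major) the quality is minor.

minor third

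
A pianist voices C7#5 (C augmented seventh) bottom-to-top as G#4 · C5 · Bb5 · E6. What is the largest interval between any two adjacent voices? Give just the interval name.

Adjacent intervals: G#4→C5 = diminished fourth; C5→Bb5 = minor seventh; Bb5→E6 = augmented fourth.
The largest is C5 to Bb5, a minor seventh (10 semitones).

minor seventh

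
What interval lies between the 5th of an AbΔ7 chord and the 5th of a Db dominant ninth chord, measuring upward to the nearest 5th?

perfect fourth

AbΔ7 has Eb as its 5th, and Db dominant ninth has Ab as its 5th.
From Eb to Ab is 5 semitones, exactly the perfect fourth.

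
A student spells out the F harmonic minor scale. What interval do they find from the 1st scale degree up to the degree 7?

major seventh

Spelling the F harmonic minor scale: F G A♭ B♭ C D♭ E.
So we need the interval from F up to E.
Counting 7 letters and 11 half steps from F gives a major seventh.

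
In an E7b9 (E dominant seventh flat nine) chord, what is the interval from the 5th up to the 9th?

diminished fifth

Spelling the chord: E, G♯, B, D, F.
That puts B below F.
5 letter names make it a fifth; at 6 semitones (a half step narrower than perfect) the quality is diminished.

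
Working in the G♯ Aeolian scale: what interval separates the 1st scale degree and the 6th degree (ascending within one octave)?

Spelling the G♯ Aeolian scale: G♯ A♯ B C♯ D♯ E F♯.
So we need the interval from G♯ up to E.
G♯ up to E is 8 semitones, a half step narrower than a major sixth, so the interval is minor.

minor 6th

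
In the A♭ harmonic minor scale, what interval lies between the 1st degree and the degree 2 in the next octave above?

major 9th

A♭ harmonic minor: A♭ B♭ C♭ D♭ E♭ F♭ G.
So we need the interval from A♭ up to B♭.
A♭ up to B♭ spans 9 letter names and 14 semitones — a major ninth.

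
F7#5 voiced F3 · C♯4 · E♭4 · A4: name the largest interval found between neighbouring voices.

Adjacent intervals: F3→C♯4 = augmented fifth; C♯4→E♭4 = diminished third; E♭4→A4 = augmented fourth.
The largest is F3 to C♯4, an augmented fifth (8 semitones).

augmented fifth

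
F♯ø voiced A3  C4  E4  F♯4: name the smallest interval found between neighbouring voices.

Adjacent intervals: A3→C4 = minor third; C4→E4 = major third; E4→F♯4 = major second.
The smallest is E4 to F♯4, a major second (2 semitones).

major 2nd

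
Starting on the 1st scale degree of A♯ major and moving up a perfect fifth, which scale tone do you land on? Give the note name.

The scale is A♯ B♯ C𝄪 D♯ E♯ F𝄪 G𝄪.
The 1st scale degree is A♯; a perfect fifth above that is E♯ — scale degree 5.

E#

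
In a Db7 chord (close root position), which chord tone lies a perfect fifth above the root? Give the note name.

Db7: Db–F–Ab–Cb.
The root is Db. A perfect fifth above Db is Ab.
Ab is the chord's 5th.

Ab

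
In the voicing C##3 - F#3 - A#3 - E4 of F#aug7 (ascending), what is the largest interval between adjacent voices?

diminished fifth

Adjacent intervals: C##3→F#3 = diminished fourth; F#3→A#3 = major third; A#3→E4 = diminished fifth.
The largest is A#3 to E4, a diminished fifth (6 semitones).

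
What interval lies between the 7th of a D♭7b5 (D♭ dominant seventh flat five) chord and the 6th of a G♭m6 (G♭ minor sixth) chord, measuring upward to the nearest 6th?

M3

The 7th of D♭7b5 (D♭ dominant seventh flat five) is C♭; the 6th of G♭m6 (G♭ minor sixth) is E♭.
C♭ up to E♭ spans 3 letter names and 4 semitones — a major third.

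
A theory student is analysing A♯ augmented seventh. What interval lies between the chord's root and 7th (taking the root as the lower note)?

Spelling the chord: A♯-C𝄪-E𝄪-G♯.
That puts A♯ below G♯.
7 letter names make it a seventh; at 10 semitones (a half step narrower than major) the quality is minor.

minor seventh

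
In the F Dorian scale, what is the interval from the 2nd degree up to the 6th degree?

F dorian: F G Ab Bb C D Eb.
So we need the interval from G up to D.
Counting 5 letters and 7 half steps from G gives a perfect fifth.

perfect 5th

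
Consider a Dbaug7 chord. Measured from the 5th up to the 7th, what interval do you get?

Db7#5 (Db augmented seventh) is spelled Db-F-A-Cb.
The 5th is A and the 7th is Cb.
3 letter names make it a third; at 2 semitones (a whole step narrower than major) the quality is diminished.

diminished third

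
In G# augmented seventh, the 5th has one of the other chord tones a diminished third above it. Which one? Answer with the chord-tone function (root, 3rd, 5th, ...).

The chord tones of G#aug7 are G#–B#–D##–F#.
The 5th is D##. A diminished third above D## is F#.
F# is the chord's 7th.

7th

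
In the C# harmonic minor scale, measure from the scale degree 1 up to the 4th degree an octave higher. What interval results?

P11

The scale runs C# D# E F# G# A B#.
So we need the interval from C# up to F#.
From C# to F# is 17 semitones, exactly the perfect eleventh.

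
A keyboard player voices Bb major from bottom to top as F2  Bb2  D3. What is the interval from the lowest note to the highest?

major 6th

The outer voices are F2 and D3.
F up to D spans 6 letter names and 9 semitones — a major sixth.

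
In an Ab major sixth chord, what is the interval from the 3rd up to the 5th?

The chord tones of Ab6 are Ab-C-Eb-F.
The 3rd is C and the 5th is Eb.
From C to Eb: 3 semitones over a third = minor.

minor third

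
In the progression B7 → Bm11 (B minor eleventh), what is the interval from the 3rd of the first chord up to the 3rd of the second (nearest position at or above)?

diminished octave

The 3rd of B7 is D#; the 3rd of Bm11 (B minor eleventh) is D.
From D# to D: 11 semitones over an octave = diminished.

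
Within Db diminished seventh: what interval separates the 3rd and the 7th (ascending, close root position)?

Dbdim7: Db Fb Abb Cbb.
That puts Fb below Cbb.
From Fb to Cbb: 6 semitones over a fifth = diminished.

diminished fifth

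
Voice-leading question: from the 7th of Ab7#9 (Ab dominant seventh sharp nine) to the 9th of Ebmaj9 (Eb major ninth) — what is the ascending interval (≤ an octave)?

major seventh

The 7th of Ab7#9 (Ab dominant seventh sharp nine) is Gb; the 9th of Ebmaj9 (Eb major ninth) is F.
Gb up to F spans 7 letter names and 11 semitones — a major seventh.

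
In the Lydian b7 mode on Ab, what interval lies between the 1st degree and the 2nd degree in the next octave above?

Ab lydian dominant: Ab Bb C D Eb F Gb.
1st degree = Ab; 2nd degree (up an octave) = Bb.
Ab up to Bb spans 9 letter names and 14 semitones — a major ninth.

major ninth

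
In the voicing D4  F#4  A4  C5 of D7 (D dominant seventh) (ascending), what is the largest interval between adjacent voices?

Adjacent intervals: D4→F#4 = major third; F#4→A4 = minor third; A4→C5 = minor third.
The largest is D4 to F#4, a major third (4 semitones).

major third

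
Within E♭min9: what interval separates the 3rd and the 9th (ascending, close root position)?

Spelling the chord: E♭, G♭, B♭, D♭, F.
The 3rd is G♭ and the 9th is F.
From G♭ to F is 11 semitones, exactly the major seventh.

major seventh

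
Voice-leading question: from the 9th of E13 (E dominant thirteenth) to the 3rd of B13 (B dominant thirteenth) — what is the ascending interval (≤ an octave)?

major 6th

The 9th of E13 (E dominant thirteenth) is F♯; the 3rd of B13 (B dominant thirteenth) is D♯.
From F♯ to D♯ is 9 semitones, exactly the major sixth.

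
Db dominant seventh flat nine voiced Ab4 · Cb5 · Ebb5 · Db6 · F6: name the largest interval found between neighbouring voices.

Adjacent intervals: Ab4→Cb5 = minor third; Cb5→Ebb5 = minor third; Ebb5→Db6 = major seventh; Db6→F6 = major third.
The largest is Ebb5 to Db6, a major seventh (11 semitones).

major seventh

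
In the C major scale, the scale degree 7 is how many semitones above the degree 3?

The scale is C D E F G A B.
E up to B is a perfect fifth — 7 semitones.

7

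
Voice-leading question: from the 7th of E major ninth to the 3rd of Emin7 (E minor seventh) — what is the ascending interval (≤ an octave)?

The 7th of E major ninth is D#; the 3rd of Emin7 (E minor seventh) is G.
From D# to G: 4 semitones over a fourth = diminished.

diminished fourth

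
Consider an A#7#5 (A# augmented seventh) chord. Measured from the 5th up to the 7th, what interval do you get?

diminished third

A#+7 is spelled A#, C##, E##, G#.
That puts E## below G#.
E## up to G# is 2 semitones, a whole step narrower than a major third, so the interval is diminished.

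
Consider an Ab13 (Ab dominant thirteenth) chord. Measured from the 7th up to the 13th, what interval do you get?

M7

Ab13: Ab–C–Eb–Gb–Bb–F.
The 7th is Gb and the 13th is F.
Counting 7 letters and 11 half steps from Gb gives a major seventh.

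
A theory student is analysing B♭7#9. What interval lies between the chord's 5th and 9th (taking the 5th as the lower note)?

augmented fifth

Spelling the chord: B♭ D F A♭ C♯.
So we need the interval from F up to C♯.
5 letter names make it a fifth; at 8 semitones (a half step wider than perfect) the quality is augmented.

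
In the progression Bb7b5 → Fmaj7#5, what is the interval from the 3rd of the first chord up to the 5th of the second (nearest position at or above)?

M7

Bb7b5 has D as its 3rd, and Fmaj7#5 has C# as its 5th.
From D to C# is 11 semitones, exactly the major seventh.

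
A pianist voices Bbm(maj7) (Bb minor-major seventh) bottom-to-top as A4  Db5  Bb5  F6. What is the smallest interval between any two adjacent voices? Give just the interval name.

diminished fourth

Adjacent intervals: A4→Db5 = diminished fourth; Db5→Bb5 = major sixth; Bb5→F6 = perfect fifth.
The smallest is A4 to Db5, a diminished fourth (4 semitones).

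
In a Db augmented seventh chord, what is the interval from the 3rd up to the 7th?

d5

The chord tones of Db+7 are Db–F–A–Cb.
So we need the interval from F up to Cb.
F up to Cb is 6 semitones, a half step narrower than a perfect fifth, so the interval is diminished.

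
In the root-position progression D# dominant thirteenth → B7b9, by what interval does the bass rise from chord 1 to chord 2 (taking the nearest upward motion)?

m6

The roots are D# and B.
D# up to B is 8 semitones, a half step narrower than a major sixth, so the interval is minor.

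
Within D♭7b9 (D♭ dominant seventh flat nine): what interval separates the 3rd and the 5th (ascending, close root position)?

minor third

Spelling the chord: D♭-F-A♭-C♭-E𝄫.
3rd = F; 5th = A♭.
From F to A♭: 3 semitones over a third = minor.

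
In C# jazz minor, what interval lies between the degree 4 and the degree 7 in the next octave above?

augmented 11th

C# melodic minor: C# D# E F# G# A# B#.
That puts F# below B#.
From F# to B#: 18 semitones over an eleventh = augmented.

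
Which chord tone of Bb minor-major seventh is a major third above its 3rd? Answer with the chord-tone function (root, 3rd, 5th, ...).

5th

BbmM7 (Bb minor-major seventh) is spelled Bb Db F A.
The 3rd is Db. A major third above Db is F.
F is the chord's 5th.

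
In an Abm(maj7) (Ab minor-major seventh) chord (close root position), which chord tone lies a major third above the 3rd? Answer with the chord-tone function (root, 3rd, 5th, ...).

The chord tones of AbmM7 (Ab minor-major seventh) are Ab, Cb, Eb, G.
The 3rd is Cb. A major third above Cb is Eb.
Eb is the chord's 5th.

5th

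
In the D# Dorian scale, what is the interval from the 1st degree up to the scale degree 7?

minor seventh

The scale runs D# E# F# G# A# B# C#.
That puts D# below C#.
D# up to C# is 10 semitones, a half step narrower than a major seventh, so the interval is minor.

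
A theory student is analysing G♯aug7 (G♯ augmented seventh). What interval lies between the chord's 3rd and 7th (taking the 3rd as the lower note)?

diminished 5th

Spelling the chord: G♯ B♯ D𝄪 F♯.
That puts B♯ below F♯.
From B♯ to F♯: 6 semitones over a fifth = diminished.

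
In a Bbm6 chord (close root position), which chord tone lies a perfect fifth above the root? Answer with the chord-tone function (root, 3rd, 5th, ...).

Spelling the chord: Bb-Db-F-G.
The root is Bb. A perfect fifth above Bb is F.
F is the chord's 5th.

5th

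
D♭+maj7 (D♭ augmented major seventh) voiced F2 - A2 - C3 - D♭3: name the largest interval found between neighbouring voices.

Adjacent intervals: F2→A2 = major third; A2→C3 = minor third; C3→D♭3 = minor second.
The largest is F2 to A2, a major third (4 semitones).

major 3rd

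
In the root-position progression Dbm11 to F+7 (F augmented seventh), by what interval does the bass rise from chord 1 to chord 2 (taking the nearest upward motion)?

The roots are Db and F.
From Db to F is 4 semitones, exactly the major third.

major third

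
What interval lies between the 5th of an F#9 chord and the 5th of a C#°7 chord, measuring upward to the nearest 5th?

diminished fifth

The 5th of F#9 is C#; the 5th of C#°7 is G.
C# up to G is 6 semitones, a half step narrower than a perfect fifth, so the interval is diminished.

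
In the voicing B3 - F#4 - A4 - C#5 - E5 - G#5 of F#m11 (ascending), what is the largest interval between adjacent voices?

Adjacent intervals: B3→F#4 = perfect fifth; F#4→A4 = minor third; A4→C#5 = major third; C#5→E5 = minor third; E5→G#5 = major third.
The largest is B3 to F#4, a perfect fifth (7 semitones).

perfect fifth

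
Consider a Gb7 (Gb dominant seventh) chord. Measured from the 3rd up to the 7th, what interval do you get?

Spelling the chord: Gb-Bb-Db-Fb.
That puts Bb below Fb.
5 letter names make it a fifth; at 6 semitones (a half step narrower than perfect) the quality is diminished.

diminished fifth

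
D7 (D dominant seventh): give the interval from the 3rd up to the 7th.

D dominant seventh is spelled D–F#–A–C.
The 3rd is F# and the 7th is C.
F# up to C is 6 semitones, a half step narrower than a perfect fifth, so the interval is diminished.

d5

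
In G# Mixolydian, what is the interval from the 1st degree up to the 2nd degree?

Spelling G# Mixolydian: G# A# B# C# D# E# F#.
So we need the interval from G# up to A#.
Counting 2 letters and 2 half steps from G# gives a major second.

major second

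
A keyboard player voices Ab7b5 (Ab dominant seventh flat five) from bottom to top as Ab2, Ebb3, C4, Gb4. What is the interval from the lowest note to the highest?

The outer voices are Ab2 and Gb4.
From Ab to Gb: 22 semitones over a fourteenth = minor.

minor fourteenth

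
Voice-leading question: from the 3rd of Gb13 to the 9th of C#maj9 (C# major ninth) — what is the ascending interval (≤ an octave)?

augmented third

The 3rd of Gb13 is Bb; the 9th of C#maj9 (C# major ninth) is D#.
Bb up to D# is 5 semitones, a half step wider than a major third, so the interval is augmented.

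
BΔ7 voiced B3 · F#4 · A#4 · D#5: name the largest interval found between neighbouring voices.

Adjacent intervals: B3→F#4 = perfect fifth; F#4→A#4 = major third; A#4→D#5 = perfect fourth.
The largest is B3 to F#4, a perfect fifth (7 semitones).

perfect fifth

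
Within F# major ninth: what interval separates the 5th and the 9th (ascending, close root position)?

perfect fifth

F#maj9 is spelled F#, A#, C#, E#, G#.
So we need the interval from C# up to G#.
C# up to G# spans 5 letter names and 7 semitones — a perfect fifth.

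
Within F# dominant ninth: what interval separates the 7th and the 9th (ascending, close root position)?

major third

F#9 (F# dominant ninth) is spelled F#, A#, C#, E, G#.
7th = E; 9th = G#.
E up to G# spans 3 letter names and 4 semitones — a major third.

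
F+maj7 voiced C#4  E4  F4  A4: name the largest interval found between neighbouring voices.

Adjacent intervals: C#4→E4 = minor third; E4→F4 = minor second; F4→A4 = major third.
The largest is F4 to A4, a major third (4 semitones).

M3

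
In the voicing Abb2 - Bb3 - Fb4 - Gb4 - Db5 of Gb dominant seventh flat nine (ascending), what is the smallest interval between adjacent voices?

Adjacent intervals: Abb2→Bb3 = augmented ninth; Bb3→Fb4 = diminished fifth; Fb4→Gb4 = major second; Gb4→Db5 = perfect fifth.
The smallest is Fb4 to Gb4, a major second (2 semitones).

major 2nd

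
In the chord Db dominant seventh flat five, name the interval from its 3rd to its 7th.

Db7b5 (Db dominant seventh flat five) is spelled Db, F, Abb, Cb.
The 3rd is F and the 7th is Cb.
From F to Cb: 6 semitones over a fifth = diminished.

diminished 5th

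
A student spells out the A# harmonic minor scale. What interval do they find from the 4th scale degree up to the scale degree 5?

major second

The scale runs A# B# C# D# E# F# G##.
The 4th scale degree is D# and the scale degree 5 is E#.
D# up to E# spans 2 letter names and 2 semitones — a major second.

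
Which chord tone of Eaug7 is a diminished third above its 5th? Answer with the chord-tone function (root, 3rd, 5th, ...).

7th

E7#5 is spelled E, G#, B#, D.
The 5th is B#. A diminished third above B# is D.
D is the chord's 7th.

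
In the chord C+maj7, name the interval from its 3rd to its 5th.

The chord tones of C+maj7 (C augmented major seventh) are C–E–G♯–B.
That puts E below G♯.
Counting 3 letters and 4 half steps from E gives a major third.

M3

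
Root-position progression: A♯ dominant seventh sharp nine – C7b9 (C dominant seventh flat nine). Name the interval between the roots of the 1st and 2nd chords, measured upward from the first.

diminished third

The roots are A♯ and C.
3 letter names make it a third; at 2 semitones (a whole step narrower than major) the quality is diminished.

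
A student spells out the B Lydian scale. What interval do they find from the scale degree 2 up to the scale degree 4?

Spelling the B Lydian scale: B C♯ D♯ E♯ F♯ G♯ A♯.
That puts C♯ below E♯.
Counting 3 letters and 4 half steps from C♯ gives a major third.

major third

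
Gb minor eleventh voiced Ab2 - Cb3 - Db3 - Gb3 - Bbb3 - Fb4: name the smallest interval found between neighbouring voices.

Adjacent intervals: Ab2→Cb3 = minor third; Cb3→Db3 = major second; Db3→Gb3 = perfect fourth; Gb3→Bbb3 = minor third; Bbb3→Fb4 = perfect fifth.
The smallest is Cb3 to Db3, a major second (2 semitones).

M2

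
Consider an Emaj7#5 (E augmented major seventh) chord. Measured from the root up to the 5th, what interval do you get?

augmented fifth

E+maj7 is spelled E, G#, B#, D#.
That puts E below B#.
5 letter names make it a fifth; at 8 semitones (a half step wider than perfect) the quality is augmented.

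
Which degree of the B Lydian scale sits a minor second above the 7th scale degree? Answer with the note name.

B

The scale is B C# D# E# F# G# A#.
The 7th scale degree is A#; a minor second above that is B — scale degree 1.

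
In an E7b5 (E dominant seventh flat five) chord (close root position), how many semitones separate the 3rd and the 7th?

E7b5: E G♯ B♭ D.
G♯ to D is a diminished fifth: 6 semitones.

6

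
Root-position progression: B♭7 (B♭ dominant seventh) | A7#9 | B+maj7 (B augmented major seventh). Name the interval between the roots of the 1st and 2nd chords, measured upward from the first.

major seventh

The roots are B♭ and A.
From B♭ to A is 11 semitones, exactly the major seventh.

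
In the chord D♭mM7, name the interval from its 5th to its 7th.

D♭m(maj7) is spelled D♭-F♭-A♭-C.
The 5th is A♭ and the 7th is C.
Counting 3 letters and 4 half steps from A♭ gives a major third.

major 3rd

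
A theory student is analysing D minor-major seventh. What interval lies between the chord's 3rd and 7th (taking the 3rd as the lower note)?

Dm(maj7) (D minor-major seventh) is spelled D, F, A, C♯.
So we need the interval from F up to C♯.
F up to C♯ is 8 semitones, a half step wider than a perfect fifth, so the interval is augmented.

augmented 5th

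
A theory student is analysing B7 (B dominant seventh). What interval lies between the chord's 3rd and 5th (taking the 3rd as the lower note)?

B7: B–D♯–F♯–A.
3rd = D♯; 5th = F♯.
3 letter names make it a third; at 3 semitones (a half step narrower than major) the quality is minor.

m3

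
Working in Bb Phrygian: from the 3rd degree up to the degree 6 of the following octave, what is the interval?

Spelling Bb Phrygian: Bb Cb Db Eb F Gb Ab.
That puts Db below Gb.
Counting 11 letters and 17 half steps from Db gives a perfect eleventh.

perfect eleventh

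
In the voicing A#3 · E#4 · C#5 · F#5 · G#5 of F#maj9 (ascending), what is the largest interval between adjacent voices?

Adjacent intervals: A#3→E#4 = perfect fifth; E#4→C#5 = minor sixth; C#5→F#5 = perfect fourth; F#5→G#5 = major second.
The largest is E#4 to C#5, a minor sixth (8 semitones).

minor 6th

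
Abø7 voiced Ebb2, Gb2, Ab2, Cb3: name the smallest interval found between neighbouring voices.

major second

Adjacent intervals: Ebb2→Gb2 = major third; Gb2→Ab2 = major second; Ab2→Cb3 = minor third.
The smallest is Gb2 to Ab2, a major second (2 semitones).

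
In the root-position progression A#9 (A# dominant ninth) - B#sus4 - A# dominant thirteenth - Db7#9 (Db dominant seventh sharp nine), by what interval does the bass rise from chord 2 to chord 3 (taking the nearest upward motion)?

The roots are B# and A#.
7 letter names make it a seventh; at 10 semitones (a half step narrower than major) the quality is minor.

m7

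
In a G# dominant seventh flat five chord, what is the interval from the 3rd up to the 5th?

G# dominant seventh flat five: G#-B#-D-F#.
3rd = B#; 5th = D.
B# up to D is 2 semitones, a whole step narrower than a major third, so the interval is diminished.

diminished third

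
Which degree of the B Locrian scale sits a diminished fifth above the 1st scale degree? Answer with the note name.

F

The scale is B C D E F G A.
The 1st scale degree is B; a diminished fifth above that is F — scale degree 5.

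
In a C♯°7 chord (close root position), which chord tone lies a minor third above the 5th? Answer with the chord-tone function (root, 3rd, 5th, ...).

7th

Spelling the chord: C♯-E-G-B♭.
The 5th is G. A minor third above G is B♭.
B♭ is the chord's 7th.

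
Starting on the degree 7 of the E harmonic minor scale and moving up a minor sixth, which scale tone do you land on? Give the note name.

B

The scale is E F# G A B C D#.
The degree 7 is D#; a minor sixth above that is B — scale degree 5.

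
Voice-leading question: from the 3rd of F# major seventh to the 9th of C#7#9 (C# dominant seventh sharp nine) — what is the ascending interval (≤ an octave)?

augmented 4th

The 3rd of F# major seventh is A#; the 9th of C#7#9 (C# dominant seventh sharp nine) is D##.
From A# to D##: 6 semitones over a fourth = augmented.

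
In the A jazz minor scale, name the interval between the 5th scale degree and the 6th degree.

major second

Spelling the A jazz minor scale: A B C D E F# G#.
5th scale degree = E; degree 6 = F#.
From E to F# is 2 semitones, exactly the major second.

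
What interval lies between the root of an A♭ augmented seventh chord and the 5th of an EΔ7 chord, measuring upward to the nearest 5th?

The root of A♭ augmented seventh is A♭; the 5th of EΔ7 is B.
From A♭ to B: 3 semitones over a second = augmented.

A2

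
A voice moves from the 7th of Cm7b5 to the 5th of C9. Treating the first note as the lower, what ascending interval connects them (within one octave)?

major 6th

The 7th of Cm7b5 is Bb; the 5th of C9 is G.
From Bb to G is 9 semitones, exactly the major sixth.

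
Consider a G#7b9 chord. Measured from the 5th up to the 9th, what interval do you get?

diminished 5th

Spelling the chord: G#–B#–D#–F#–A.
That puts D# below A.
D# up to A is 6 semitones, a half step narrower than a perfect fifth, so the interval is diminished.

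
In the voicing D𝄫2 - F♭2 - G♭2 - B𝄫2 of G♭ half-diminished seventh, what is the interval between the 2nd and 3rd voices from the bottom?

Those voices are F♭2 and G♭2.
F♭ up to G♭ spans 2 letter names and 2 semitones — a major second.

major second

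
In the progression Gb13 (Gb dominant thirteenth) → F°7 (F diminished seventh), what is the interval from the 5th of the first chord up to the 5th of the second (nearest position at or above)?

minor 7th

The 5th of Gb13 (Gb dominant thirteenth) is Db; the 5th of F°7 (F diminished seventh) is Cb.
From Db to Cb: 10 semitones over a seventh = minor.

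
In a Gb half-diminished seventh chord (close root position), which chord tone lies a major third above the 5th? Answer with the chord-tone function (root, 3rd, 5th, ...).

7th

Spelling the chord: Gb-Bbb-Dbb-Fb.
The 5th is Dbb. A major third above Dbb is Fb.
Fb is the chord's 7th.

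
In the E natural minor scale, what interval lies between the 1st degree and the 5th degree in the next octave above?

perfect twelfth

The scale runs E F♯ G A B C D.
So we need the interval from E up to B.
From E to B is 19 semitones, exactly the perfect twelfth.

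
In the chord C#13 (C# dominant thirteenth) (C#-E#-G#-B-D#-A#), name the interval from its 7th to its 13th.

So we need the interval from B up to A#.
Counting 7 letters and 11 half steps from B gives a major seventh.

M7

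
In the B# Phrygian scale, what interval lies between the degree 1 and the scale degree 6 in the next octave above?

minor thirteenth

Spelling the B# Phrygian scale: B# C# D# E# F## G# A#.
That puts B# below G#.
13 letter names make it a thirteenth; at 20 semitones (a half step narrower than major) the quality is minor.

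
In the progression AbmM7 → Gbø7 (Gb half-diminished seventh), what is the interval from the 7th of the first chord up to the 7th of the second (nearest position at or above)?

diminished seventh

AbmM7 has G as its 7th, and Gbø7 (Gb half-diminished seventh) has Fb as its 7th.
From G to Fb: 9 semitones over a seventh = diminished.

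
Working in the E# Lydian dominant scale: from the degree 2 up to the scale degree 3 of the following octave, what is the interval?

The scale runs E# F## G## A## B# C## D#.
That puts F## below G##.
F## up to G## spans 9 letter names and 14 semitones — a major ninth.

major ninth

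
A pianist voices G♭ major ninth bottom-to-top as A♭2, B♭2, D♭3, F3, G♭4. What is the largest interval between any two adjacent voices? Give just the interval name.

Adjacent intervals: A♭2→B♭2 = major second; B♭2→D♭3 = minor third; D♭3→F3 = major third; F3→G♭4 = minor ninth.
The largest is F3 to G♭4, a minor ninth (13 semitones).

minor ninth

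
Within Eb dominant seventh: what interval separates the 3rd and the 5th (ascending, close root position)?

The chord tones of Eb7 are Eb–G–Bb–Db.
That puts G below Bb.
3 letter names make it a third; at 3 semitones (a half step narrower than major) the quality is minor.

minor third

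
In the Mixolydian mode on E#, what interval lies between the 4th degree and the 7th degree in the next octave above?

The scale runs E# F## G## A# B# C## D#.
So we need the interval from A# up to D#.
A# up to D# spans 11 letter names and 17 semitones — a perfect eleventh.

perfect eleventh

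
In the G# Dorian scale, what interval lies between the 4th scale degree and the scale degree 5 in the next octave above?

major 9th

Spelling the G# Dorian scale: G# A# B C# D# E# F#.
That puts C# below D#.
C# up to D# spans 9 letter names and 14 semitones — a major ninth.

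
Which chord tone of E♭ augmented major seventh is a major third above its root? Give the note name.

The chord tones of E♭+maj7 (E♭ augmented major seventh) are E♭–G–B–D.
The root is E♭. A major third above E♭ is G.
G is the chord's 3rd.

G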